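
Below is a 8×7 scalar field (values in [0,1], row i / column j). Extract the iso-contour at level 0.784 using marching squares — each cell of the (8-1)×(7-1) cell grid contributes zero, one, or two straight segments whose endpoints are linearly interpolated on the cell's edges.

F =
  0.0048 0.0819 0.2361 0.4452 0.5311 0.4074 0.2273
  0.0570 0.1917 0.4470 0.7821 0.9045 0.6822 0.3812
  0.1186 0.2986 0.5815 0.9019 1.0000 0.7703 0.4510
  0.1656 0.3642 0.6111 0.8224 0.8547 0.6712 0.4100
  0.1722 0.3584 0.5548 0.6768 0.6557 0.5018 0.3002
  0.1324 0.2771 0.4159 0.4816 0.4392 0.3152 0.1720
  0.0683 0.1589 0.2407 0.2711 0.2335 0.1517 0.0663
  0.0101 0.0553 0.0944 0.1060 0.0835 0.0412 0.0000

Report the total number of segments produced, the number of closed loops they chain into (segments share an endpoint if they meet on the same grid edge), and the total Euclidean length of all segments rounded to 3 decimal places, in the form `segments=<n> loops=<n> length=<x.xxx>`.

cell (0,3): code 0100 → (0.677,4.000)–(1.000,3.016)
cell (0,4): code 1000 → (1.000,4.542)–(0.677,4.000)
cell (1,2): code 0100 → (1.016,3.000)–(2.000,2.632)
cell (1,3): code 1110 → (1.000,3.016)–(1.016,3.000)
cell (1,4): code 1001 → (2.000,4.940)–(1.000,4.542)
cell (2,2): code 0110 → (2.000,2.632)–(3.000,2.818)
cell (2,4): code 1001 → (3.000,4.385)–(2.000,4.940)
cell (3,2): code 0010 → (3.000,2.818)–(3.264,3.000)
cell (3,3): code 0011 → (3.264,3.000)–(3.355,4.000)
cell (3,4): code 0001 → (3.355,4.000)–(3.000,4.385)
total: 10 segments, chained into 1 closed loop(s), length Σ = 7.825622

segments=10 loops=1 length=7.826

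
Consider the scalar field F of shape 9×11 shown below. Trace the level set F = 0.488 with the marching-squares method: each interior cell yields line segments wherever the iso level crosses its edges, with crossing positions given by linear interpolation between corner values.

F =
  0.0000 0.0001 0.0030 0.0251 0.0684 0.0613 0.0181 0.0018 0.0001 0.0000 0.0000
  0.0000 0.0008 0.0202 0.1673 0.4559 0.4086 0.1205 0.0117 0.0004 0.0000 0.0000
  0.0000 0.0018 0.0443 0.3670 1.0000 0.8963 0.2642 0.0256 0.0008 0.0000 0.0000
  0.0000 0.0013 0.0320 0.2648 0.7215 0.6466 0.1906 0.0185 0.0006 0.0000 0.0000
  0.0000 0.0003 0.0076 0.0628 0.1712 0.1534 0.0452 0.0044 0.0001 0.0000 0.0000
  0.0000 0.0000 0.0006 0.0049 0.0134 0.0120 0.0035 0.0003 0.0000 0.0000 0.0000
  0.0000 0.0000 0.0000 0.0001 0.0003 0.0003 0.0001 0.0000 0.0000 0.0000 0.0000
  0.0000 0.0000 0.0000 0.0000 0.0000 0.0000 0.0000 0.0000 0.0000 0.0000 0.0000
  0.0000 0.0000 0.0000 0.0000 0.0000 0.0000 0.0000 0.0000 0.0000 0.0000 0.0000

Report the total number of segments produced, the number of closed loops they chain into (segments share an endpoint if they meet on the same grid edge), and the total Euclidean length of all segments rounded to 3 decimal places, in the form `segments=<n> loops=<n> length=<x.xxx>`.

segments=8 loops=1 length=7.534

cell (1,3): code 0100 → (1.059,4.000)–(2.000,3.191)
cell (1,4): code 1100 → (1.163,5.000)–(1.059,4.000)
cell (1,5): code 1000 → (2.000,5.646)–(1.163,5.000)
cell (2,3): code 0110 → (2.000,3.191)–(3.000,3.489)
cell (2,5): code 1001 → (3.000,5.348)–(2.000,5.646)
cell (3,3): code 0010 → (3.000,3.489)–(3.424,4.000)
cell (3,4): code 0011 → (3.424,4.000)–(3.322,5.000)
cell (3,5): code 0001 → (3.322,5.000)–(3.000,5.348)
total: 8 segments, chained into 1 closed loop(s), length Σ = 7.533844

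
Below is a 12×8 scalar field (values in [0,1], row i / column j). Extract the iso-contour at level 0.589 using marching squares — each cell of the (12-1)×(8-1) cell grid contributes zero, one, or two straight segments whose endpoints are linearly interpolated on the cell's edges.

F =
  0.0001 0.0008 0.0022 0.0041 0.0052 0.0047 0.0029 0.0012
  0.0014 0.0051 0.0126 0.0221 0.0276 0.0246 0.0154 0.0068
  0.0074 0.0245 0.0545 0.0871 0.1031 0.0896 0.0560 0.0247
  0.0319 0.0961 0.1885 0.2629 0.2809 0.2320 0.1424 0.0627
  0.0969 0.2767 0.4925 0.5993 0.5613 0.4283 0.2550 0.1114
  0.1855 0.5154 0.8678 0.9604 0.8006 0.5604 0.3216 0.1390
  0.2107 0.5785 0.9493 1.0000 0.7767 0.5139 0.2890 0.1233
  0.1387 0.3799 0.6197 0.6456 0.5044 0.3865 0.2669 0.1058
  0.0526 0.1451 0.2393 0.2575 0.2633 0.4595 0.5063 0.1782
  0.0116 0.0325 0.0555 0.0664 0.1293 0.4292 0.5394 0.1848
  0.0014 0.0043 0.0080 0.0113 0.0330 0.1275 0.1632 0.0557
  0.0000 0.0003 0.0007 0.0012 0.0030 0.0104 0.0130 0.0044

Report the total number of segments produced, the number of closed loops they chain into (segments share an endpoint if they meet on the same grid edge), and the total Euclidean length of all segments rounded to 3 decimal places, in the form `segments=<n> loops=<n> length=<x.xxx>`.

cell (3,2): code 0100 → (3.969,3.000)–(4.000,2.904)
cell (3,3): code 1000 → (4.000,3.271)–(3.969,3.000)
cell (4,1): code 0100 → (4.257,2.000)–(5.000,1.209)
cell (4,2): code 1110 → (4.000,2.904)–(4.257,2.000)
cell (4,3): code 1101 → (4.116,4.000)–(4.000,3.271)
cell (4,4): code 1000 → (5.000,4.881)–(4.116,4.000)
cell (5,1): code 0110 → (5.000,1.209)–(6.000,1.028)
cell (5,4): code 1001 → (6.000,4.714)–(5.000,4.881)
cell (6,1): code 0110 → (6.000,1.028)–(7.000,1.872)
cell (6,3): code 1011 → (7.000,3.401)–(6.689,4.000)
cell (6,4): code 0001 → (6.689,4.000)–(6.000,4.714)
cell (7,1): code 0010 → (7.000,1.872)–(7.081,2.000)
cell (7,2): code 0011 → (7.081,2.000)–(7.146,3.000)
cell (7,3): code 0001 → (7.146,3.000)–(7.000,3.401)
total: 14 segments, chained into 1 closed loop(s), length Σ = 10.970744

segments=14 loops=1 length=10.971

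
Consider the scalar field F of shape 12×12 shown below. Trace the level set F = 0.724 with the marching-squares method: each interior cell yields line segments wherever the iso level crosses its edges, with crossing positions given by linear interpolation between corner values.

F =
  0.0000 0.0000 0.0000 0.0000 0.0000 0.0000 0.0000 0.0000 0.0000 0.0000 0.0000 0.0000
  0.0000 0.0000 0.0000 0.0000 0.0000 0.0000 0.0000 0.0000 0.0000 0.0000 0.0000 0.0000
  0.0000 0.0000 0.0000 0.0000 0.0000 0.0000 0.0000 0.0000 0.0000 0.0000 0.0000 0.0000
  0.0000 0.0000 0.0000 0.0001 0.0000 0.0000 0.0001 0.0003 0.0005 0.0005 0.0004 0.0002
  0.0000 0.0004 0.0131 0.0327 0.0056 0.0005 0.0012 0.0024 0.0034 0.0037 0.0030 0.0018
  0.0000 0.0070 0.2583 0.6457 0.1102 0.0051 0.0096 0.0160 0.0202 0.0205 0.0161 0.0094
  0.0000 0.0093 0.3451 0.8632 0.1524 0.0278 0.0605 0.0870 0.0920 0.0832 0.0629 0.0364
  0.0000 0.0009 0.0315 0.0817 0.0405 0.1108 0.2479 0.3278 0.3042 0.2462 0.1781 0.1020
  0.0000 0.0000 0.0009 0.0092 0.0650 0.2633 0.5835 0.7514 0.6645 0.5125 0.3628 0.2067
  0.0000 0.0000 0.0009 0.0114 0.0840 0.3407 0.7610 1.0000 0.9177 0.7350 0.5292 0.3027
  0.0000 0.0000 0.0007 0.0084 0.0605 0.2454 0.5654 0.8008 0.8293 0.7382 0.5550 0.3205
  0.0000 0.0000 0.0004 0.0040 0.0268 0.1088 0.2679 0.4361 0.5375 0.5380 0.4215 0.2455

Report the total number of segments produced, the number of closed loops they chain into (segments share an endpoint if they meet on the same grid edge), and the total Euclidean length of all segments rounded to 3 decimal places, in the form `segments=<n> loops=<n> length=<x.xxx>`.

cell (5,2): code 0100 → (5.360,3.000)–(6.000,2.731)
cell (5,3): code 1000 → (6.000,3.196)–(5.360,3.000)
cell (6,2): code 0010 → (6.000,2.731)–(6.178,3.000)
cell (6,3): code 0001 → (6.178,3.000)–(6.000,3.196)
cell (7,6): code 0100 → (7.935,7.000)–(8.000,6.837)
cell (7,7): code 1000 → (8.000,7.315)–(7.935,7.000)
cell (8,5): code 0100 → (8.792,6.000)–(9.000,5.912)
cell (8,6): code 1110 → (8.000,6.837)–(8.792,6.000)
cell (8,7): code 1101 → (8.235,8.000)–(8.000,7.315)
cell (8,8): code 1100 → (8.951,9.000)–(8.235,8.000)
cell (8,9): code 1000 → (9.000,9.053)–(8.951,9.000)
cell (9,5): code 0010 → (9.000,5.912)–(9.189,6.000)
cell (9,6): code 0111 → (9.189,6.000)–(10.000,6.674)
cell (9,9): code 1001 → (10.000,9.078)–(9.000,9.053)
cell (10,6): code 0010 → (10.000,6.674)–(10.211,7.000)
cell (10,7): code 0011 → (10.211,7.000)–(10.361,8.000)
cell (10,8): code 0011 → (10.361,8.000)–(10.071,9.000)
cell (10,9): code 0001 → (10.071,9.000)–(10.000,9.078)
total: 18 segments, chained into 2 closed loop(s), length Σ = 10.661342

segments=18 loops=2 length=10.661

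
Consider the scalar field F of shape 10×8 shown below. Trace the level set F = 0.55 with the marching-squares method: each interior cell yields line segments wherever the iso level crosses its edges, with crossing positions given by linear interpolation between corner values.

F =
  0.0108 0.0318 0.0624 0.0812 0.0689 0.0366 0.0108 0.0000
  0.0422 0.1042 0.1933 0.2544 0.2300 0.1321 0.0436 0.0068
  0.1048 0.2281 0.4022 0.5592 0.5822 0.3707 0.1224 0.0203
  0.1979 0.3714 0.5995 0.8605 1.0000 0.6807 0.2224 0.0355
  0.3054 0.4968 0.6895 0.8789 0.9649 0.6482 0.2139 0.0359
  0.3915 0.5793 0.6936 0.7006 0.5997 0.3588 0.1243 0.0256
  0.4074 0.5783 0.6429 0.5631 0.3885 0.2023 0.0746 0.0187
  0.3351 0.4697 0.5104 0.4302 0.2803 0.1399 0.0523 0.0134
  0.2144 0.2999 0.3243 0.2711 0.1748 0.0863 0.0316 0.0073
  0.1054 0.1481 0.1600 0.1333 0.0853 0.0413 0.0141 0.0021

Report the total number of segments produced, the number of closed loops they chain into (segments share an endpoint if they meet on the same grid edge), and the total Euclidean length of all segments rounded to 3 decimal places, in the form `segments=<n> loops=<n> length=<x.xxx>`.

segments=20 loops=1 length=14.174

cell (1,2): code 0100 → (1.970,3.000)–(2.000,2.941)
cell (1,3): code 1100 → (1.909,4.000)–(1.970,3.000)
cell (1,4): code 1000 → (2.000,4.152)–(1.909,4.000)
cell (2,1): code 0100 → (2.749,2.000)–(3.000,1.783)
cell (2,2): code 1110 → (2.000,2.941)–(2.749,2.000)
cell (2,4): code 1101 → (2.578,5.000)–(2.000,4.152)
cell (2,5): code 1000 → (3.000,5.285)–(2.578,5.000)
cell (3,1): code 0110 → (3.000,1.783)–(4.000,1.276)
cell (3,5): code 1001 → (4.000,5.226)–(3.000,5.285)
cell (4,0): code 0100 → (4.645,1.000)–(5.000,0.844)
cell (4,1): code 1110 → (4.000,1.276)–(4.645,1.000)
cell (4,4): code 1011 → (5.000,4.206)–(4.339,5.000)
cell (4,5): code 0001 → (4.339,5.000)–(4.000,5.226)
cell (5,0): code 0110 → (5.000,0.844)–(6.000,0.834)
cell (5,3): code 1011 → (6.000,3.075)–(5.235,4.000)
cell (5,4): code 0001 → (5.235,4.000)–(5.000,4.206)
cell (6,0): code 0010 → (6.000,0.834)–(6.261,1.000)
cell (6,1): code 0011 → (6.261,1.000)–(6.701,2.000)
cell (6,2): code 0011 → (6.701,2.000)–(6.099,3.000)
cell (6,3): code 0001 → (6.099,3.000)–(6.000,3.075)
total: 20 segments, chained into 1 closed loop(s), length Σ = 14.174154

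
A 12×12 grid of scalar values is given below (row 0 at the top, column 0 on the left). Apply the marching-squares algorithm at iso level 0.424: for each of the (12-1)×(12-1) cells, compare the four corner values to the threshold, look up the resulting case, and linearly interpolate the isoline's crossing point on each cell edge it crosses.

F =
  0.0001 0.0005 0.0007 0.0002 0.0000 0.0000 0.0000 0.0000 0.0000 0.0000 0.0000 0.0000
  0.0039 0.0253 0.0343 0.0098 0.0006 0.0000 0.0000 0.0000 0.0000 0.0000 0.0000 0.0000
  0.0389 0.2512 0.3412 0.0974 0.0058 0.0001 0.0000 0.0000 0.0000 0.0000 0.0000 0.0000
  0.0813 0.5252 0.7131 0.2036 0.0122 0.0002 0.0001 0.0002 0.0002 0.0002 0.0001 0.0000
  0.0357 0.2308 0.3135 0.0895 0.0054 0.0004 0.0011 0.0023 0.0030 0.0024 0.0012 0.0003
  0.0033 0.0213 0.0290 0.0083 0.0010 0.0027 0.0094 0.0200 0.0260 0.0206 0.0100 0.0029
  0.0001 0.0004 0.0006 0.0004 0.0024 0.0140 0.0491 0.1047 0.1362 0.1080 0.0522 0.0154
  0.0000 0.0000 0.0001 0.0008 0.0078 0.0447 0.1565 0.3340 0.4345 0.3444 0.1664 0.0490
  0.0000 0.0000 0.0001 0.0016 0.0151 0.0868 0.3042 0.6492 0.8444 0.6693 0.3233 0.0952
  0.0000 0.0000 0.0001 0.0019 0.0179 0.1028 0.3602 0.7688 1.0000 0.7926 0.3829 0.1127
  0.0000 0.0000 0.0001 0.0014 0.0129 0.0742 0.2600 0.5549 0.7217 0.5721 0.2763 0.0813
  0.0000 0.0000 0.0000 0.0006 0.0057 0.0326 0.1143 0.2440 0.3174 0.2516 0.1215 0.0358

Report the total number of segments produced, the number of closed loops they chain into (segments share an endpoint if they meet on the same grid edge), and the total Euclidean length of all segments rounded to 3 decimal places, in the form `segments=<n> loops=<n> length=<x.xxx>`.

cell (2,0): code 0100 → (2.631,1.000)–(3.000,0.772)
cell (2,1): code 1100 → (2.223,2.000)–(2.631,1.000)
cell (2,2): code 1000 → (3.000,2.567)–(2.223,2.000)
cell (3,0): code 0010 → (3.000,0.772)–(3.344,1.000)
cell (3,1): code 0011 → (3.344,1.000)–(3.723,2.000)
cell (3,2): code 0001 → (3.723,2.000)–(3.000,2.567)
cell (6,7): code 0100 → (6.965,8.000)–(7.000,7.896)
cell (6,8): code 1000 → (7.000,8.117)–(6.965,8.000)
cell (7,6): code 0100 → (7.286,7.000)–(8.000,6.347)
cell (7,7): code 1110 → (7.000,7.896)–(7.286,7.000)
cell (7,8): code 1101 → (7.245,9.000)–(7.000,8.117)
cell (7,9): code 1000 → (8.000,9.709)–(7.245,9.000)
cell (8,6): code 0110 → (8.000,6.347)–(9.000,6.156)
cell (8,9): code 1001 → (9.000,9.900)–(8.000,9.709)
cell (9,6): code 0110 → (9.000,6.156)–(10.000,6.556)
cell (9,9): code 1001 → (10.000,9.501)–(9.000,9.900)
cell (10,6): code 0010 → (10.000,6.556)–(10.421,7.000)
cell (10,7): code 0011 → (10.421,7.000)–(10.736,8.000)
cell (10,8): code 0011 → (10.736,8.000)–(10.462,9.000)
cell (10,9): code 0001 → (10.462,9.000)–(10.000,9.501)
total: 20 segments, chained into 2 closed loop(s), length Σ = 16.538649

segments=20 loops=2 length=16.539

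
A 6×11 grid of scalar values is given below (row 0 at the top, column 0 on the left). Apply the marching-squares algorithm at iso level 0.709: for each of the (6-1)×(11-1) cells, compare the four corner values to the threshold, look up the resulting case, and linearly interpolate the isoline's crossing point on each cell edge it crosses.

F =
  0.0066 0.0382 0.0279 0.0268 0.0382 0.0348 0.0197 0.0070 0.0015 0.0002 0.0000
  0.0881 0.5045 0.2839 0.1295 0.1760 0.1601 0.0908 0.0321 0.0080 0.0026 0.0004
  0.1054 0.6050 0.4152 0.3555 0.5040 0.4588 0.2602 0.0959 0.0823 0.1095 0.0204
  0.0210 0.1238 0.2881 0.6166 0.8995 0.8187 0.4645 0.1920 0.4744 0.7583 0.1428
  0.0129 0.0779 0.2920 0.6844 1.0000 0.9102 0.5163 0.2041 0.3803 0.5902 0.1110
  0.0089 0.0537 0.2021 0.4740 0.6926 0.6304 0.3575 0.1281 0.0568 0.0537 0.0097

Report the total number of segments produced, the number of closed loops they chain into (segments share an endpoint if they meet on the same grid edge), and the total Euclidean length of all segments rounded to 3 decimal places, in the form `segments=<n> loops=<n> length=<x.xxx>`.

segments=12 loops=2 length=8.502

cell (2,3): code 0100 → (2.518,4.000)–(3.000,3.327)
cell (2,4): code 1100 → (2.695,5.000)–(2.518,4.000)
cell (2,5): code 1000 → (3.000,5.310)–(2.695,5.000)
cell (2,8): code 0100 → (2.924,9.000)–(3.000,8.826)
cell (2,9): code 1000 → (3.000,9.080)–(2.924,9.000)
cell (3,3): code 0110 → (3.000,3.327)–(4.000,3.078)
cell (3,5): code 1001 → (4.000,5.511)–(3.000,5.310)
cell (3,8): code 0010 → (3.000,8.826)–(3.293,9.000)
cell (3,9): code 0001 → (3.293,9.000)–(3.000,9.080)
cell (4,3): code 0010 → (4.000,3.078)–(4.947,4.000)
cell (4,4): code 0011 → (4.947,4.000)–(4.719,5.000)
cell (4,5): code 0001 → (4.719,5.000)–(4.000,5.511)
total: 12 segments, chained into 2 closed loop(s), length Σ = 8.502351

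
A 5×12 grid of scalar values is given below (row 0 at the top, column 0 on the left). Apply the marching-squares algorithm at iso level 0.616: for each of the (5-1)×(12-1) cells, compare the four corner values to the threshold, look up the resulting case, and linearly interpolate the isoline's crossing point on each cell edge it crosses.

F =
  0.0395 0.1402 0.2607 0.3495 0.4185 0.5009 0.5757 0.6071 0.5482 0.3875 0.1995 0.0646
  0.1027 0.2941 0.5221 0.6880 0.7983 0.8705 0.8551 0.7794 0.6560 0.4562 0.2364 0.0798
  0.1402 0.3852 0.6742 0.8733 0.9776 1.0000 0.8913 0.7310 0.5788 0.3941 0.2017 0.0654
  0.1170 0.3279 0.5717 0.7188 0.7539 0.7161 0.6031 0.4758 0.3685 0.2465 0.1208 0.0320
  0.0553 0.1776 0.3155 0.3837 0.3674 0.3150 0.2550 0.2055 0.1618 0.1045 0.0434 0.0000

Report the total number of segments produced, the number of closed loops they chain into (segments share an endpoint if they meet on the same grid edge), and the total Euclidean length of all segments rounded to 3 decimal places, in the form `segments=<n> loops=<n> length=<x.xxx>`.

segments=20 loops=1 length=15.442

cell (0,2): code 0100 → (0.787,3.000)–(1.000,2.566)
cell (0,3): code 1100 → (0.520,4.000)–(0.787,3.000)
cell (0,4): code 1100 → (0.311,5.000)–(0.520,4.000)
cell (0,5): code 1100 → (0.144,6.000)–(0.311,5.000)
cell (0,6): code 1100 → (0.052,7.000)–(0.144,6.000)
cell (0,7): code 1100 → (0.629,8.000)–(0.052,7.000)
cell (0,8): code 1000 → (1.000,8.200)–(0.629,8.000)
cell (1,1): code 0100 → (1.617,2.000)–(2.000,1.799)
cell (1,2): code 1110 → (1.000,2.566)–(1.617,2.000)
cell (1,7): code 1011 → (2.000,7.756)–(1.518,8.000)
cell (1,8): code 0001 → (1.518,8.000)–(1.000,8.200)
cell (2,1): code 0010 → (2.000,1.799)–(2.568,2.000)
cell (2,2): code 0111 → (2.568,2.000)–(3.000,2.301)
cell (2,5): code 1011 → (3.000,5.886)–(2.955,6.000)
cell (2,6): code 0011 → (2.955,6.000)–(2.451,7.000)
cell (2,7): code 0001 → (2.451,7.000)–(2.000,7.756)
cell (3,2): code 0010 → (3.000,2.301)–(3.307,3.000)
cell (3,3): code 0011 → (3.307,3.000)–(3.357,4.000)
cell (3,4): code 0011 → (3.357,4.000)–(3.250,5.000)
cell (3,5): code 0001 → (3.250,5.000)–(3.000,5.886)
total: 20 segments, chained into 1 closed loop(s), length Σ = 15.442350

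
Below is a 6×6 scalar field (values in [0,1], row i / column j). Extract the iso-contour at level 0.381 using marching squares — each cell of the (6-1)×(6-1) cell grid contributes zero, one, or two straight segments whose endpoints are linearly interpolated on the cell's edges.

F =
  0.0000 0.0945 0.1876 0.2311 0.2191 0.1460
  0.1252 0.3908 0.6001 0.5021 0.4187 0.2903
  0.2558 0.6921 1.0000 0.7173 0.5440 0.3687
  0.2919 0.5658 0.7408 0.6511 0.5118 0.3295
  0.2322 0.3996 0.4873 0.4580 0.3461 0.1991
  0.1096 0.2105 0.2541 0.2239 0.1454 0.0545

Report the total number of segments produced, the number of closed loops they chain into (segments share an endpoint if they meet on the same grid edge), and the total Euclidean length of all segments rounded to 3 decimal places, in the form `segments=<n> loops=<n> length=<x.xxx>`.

segments=16 loops=1 length=13.540

cell (0,0): code 0100 → (0.967,1.000)–(1.000,0.963)
cell (0,1): code 1100 → (0.469,2.000)–(0.967,1.000)
cell (0,2): code 1100 → (0.553,3.000)–(0.469,2.000)
cell (0,3): code 1100 → (0.811,4.000)–(0.553,3.000)
cell (0,4): code 1000 → (1.000,4.294)–(0.811,4.000)
cell (1,0): code 0110 → (1.000,0.963)–(2.000,0.287)
cell (1,4): code 1001 → (2.000,4.930)–(1.000,4.294)
cell (2,0): code 0110 → (2.000,0.287)–(3.000,0.325)
cell (2,4): code 1001 → (3.000,4.717)–(2.000,4.930)
cell (3,0): code 0110 → (3.000,0.325)–(4.000,0.889)
cell (3,3): code 1011 → (4.000,3.688)–(3.789,4.000)
cell (3,4): code 0001 → (3.789,4.000)–(3.000,4.717)
cell (4,0): code 0010 → (4.000,0.889)–(4.098,1.000)
cell (4,1): code 0011 → (4.098,1.000)–(4.456,2.000)
cell (4,2): code 0011 → (4.456,2.000)–(4.329,3.000)
cell (4,3): code 0001 → (4.329,3.000)–(4.000,3.688)
total: 16 segments, chained into 1 closed loop(s), length Σ = 13.539561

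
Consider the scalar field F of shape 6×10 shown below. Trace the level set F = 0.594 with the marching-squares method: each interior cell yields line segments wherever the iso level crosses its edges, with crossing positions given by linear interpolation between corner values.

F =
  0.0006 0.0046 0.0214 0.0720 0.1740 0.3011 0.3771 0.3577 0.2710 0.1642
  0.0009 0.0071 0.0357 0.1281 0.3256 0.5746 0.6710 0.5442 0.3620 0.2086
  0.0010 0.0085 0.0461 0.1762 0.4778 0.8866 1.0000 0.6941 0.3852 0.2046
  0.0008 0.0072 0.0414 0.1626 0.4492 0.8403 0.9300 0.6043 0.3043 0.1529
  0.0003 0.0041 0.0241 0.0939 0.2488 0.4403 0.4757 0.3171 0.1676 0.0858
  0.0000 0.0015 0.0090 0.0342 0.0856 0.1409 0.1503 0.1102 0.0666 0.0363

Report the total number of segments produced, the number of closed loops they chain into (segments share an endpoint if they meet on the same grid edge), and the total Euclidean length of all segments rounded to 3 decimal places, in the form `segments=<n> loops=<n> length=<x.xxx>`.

segments=12 loops=1 length=9.355

cell (0,5): code 0100 → (0.738,6.000)–(1.000,5.201)
cell (0,6): code 1000 → (1.000,6.607)–(0.738,6.000)
cell (1,4): code 0100 → (1.062,5.000)–(2.000,4.284)
cell (1,5): code 1110 → (1.000,5.201)–(1.062,5.000)
cell (1,6): code 1101 → (1.332,7.000)–(1.000,6.607)
cell (1,7): code 1000 → (2.000,7.324)–(1.332,7.000)
cell (2,4): code 0110 → (2.000,4.284)–(3.000,4.370)
cell (2,7): code 1001 → (3.000,7.034)–(2.000,7.324)
cell (3,4): code 0010 → (3.000,4.370)–(3.616,5.000)
cell (3,5): code 0011 → (3.616,5.000)–(3.740,6.000)
cell (3,6): code 0011 → (3.740,6.000)–(3.036,7.000)
cell (3,7): code 0001 → (3.036,7.000)–(3.000,7.034)
total: 12 segments, chained into 1 closed loop(s), length Σ = 9.354703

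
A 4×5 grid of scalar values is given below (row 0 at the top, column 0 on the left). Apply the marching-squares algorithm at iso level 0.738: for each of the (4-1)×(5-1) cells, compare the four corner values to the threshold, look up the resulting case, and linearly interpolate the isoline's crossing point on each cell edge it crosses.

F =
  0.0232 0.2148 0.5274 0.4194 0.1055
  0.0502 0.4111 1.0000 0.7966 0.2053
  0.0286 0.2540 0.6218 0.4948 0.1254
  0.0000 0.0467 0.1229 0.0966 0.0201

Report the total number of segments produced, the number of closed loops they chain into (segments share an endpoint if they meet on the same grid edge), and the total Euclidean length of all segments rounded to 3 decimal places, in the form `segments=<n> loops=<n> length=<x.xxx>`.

segments=6 loops=1 length=4.130

cell (0,1): code 0100 → (0.446,2.000)–(1.000,1.555)
cell (0,2): code 1100 → (0.845,3.000)–(0.446,2.000)
cell (0,3): code 1000 → (1.000,3.099)–(0.845,3.000)
cell (1,1): code 0010 → (1.000,1.555)–(1.693,2.000)
cell (1,2): code 0011 → (1.693,2.000)–(1.194,3.000)
cell (1,3): code 0001 → (1.194,3.000)–(1.000,3.099)
total: 6 segments, chained into 1 closed loop(s), length Σ = 4.130481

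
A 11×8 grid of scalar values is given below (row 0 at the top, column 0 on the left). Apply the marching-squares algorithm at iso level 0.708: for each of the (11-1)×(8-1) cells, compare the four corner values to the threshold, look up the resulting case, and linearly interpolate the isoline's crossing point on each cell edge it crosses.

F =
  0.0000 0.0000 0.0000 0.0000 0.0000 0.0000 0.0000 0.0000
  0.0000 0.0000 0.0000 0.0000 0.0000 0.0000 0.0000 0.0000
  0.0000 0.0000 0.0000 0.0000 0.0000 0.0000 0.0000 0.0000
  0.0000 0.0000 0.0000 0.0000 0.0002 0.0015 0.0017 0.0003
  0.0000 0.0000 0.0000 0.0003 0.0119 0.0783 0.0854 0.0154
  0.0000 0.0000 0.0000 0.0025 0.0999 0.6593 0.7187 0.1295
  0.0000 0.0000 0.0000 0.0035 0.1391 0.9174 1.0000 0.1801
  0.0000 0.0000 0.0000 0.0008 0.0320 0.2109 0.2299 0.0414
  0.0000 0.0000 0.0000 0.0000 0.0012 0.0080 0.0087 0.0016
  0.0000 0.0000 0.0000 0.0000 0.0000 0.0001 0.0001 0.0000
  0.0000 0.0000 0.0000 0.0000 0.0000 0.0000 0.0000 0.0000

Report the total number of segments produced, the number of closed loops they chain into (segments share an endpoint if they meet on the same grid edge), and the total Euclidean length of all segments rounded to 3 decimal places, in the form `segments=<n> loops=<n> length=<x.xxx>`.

segments=8 loops=1 length=4.881

cell (4,5): code 0100 → (4.983,6.000)–(5.000,5.820)
cell (4,6): code 1000 → (5.000,6.018)–(4.983,6.000)
cell (5,4): code 0100 → (5.189,5.000)–(6.000,4.731)
cell (5,5): code 1110 → (5.000,5.820)–(5.189,5.000)
cell (5,6): code 1001 → (6.000,6.356)–(5.000,6.018)
cell (6,4): code 0010 → (6.000,4.731)–(6.296,5.000)
cell (6,5): code 0011 → (6.296,5.000)–(6.379,6.000)
cell (6,6): code 0001 → (6.379,6.000)–(6.000,6.356)
total: 8 segments, chained into 1 closed loop(s), length Σ = 4.881272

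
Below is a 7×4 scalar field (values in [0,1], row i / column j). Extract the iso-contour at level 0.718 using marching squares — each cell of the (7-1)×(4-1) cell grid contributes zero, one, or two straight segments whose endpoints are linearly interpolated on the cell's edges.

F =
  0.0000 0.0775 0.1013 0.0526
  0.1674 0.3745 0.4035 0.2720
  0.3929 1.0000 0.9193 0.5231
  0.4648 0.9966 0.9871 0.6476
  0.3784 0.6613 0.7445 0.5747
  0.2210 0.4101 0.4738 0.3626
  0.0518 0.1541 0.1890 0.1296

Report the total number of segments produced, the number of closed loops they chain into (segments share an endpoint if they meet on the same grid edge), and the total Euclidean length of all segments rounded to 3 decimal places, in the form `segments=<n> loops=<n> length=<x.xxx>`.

cell (1,0): code 0100 → (1.549,1.000)–(2.000,0.535)
cell (1,1): code 1100 → (1.610,2.000)–(1.549,1.000)
cell (1,2): code 1000 → (2.000,2.508)–(1.610,2.000)
cell (2,0): code 0110 → (2.000,0.535)–(3.000,0.476)
cell (2,2): code 1001 → (3.000,2.793)–(2.000,2.508)
cell (3,0): code 0010 → (3.000,0.476)–(3.831,1.000)
cell (3,1): code 0111 → (3.831,1.000)–(4.000,1.681)
cell (3,2): code 1001 → (4.000,2.156)–(3.000,2.793)
cell (4,1): code 0010 → (4.000,1.681)–(4.098,2.000)
cell (4,2): code 0001 → (4.098,2.000)–(4.000,2.156)
total: 10 segments, chained into 1 closed loop(s), length Σ = 7.718558

segments=10 loops=1 length=7.719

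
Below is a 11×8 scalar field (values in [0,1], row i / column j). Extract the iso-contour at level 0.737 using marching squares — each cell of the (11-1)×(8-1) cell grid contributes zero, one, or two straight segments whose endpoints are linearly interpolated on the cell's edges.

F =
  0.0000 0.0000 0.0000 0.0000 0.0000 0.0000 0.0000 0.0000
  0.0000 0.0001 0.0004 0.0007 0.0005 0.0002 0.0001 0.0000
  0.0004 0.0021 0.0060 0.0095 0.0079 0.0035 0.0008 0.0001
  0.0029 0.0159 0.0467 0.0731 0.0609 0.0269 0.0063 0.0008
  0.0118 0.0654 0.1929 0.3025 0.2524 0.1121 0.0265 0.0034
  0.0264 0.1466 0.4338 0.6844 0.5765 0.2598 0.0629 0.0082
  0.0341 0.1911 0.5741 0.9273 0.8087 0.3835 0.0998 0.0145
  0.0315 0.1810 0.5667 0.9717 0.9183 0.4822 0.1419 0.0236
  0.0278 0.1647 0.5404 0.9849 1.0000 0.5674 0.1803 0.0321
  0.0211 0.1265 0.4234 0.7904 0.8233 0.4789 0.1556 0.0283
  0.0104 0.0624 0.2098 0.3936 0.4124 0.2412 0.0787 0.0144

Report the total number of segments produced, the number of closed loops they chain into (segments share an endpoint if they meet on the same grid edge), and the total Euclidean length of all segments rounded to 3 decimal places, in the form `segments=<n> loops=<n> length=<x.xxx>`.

segments=12 loops=1 length=10.131

cell (5,2): code 0100 → (5.217,3.000)–(6.000,2.461)
cell (5,3): code 1100 → (5.691,4.000)–(5.217,3.000)
cell (5,4): code 1000 → (6.000,4.169)–(5.691,4.000)
cell (6,2): code 0110 → (6.000,2.461)–(7.000,2.420)
cell (6,4): code 1001 → (7.000,4.416)–(6.000,4.169)
cell (7,2): code 0110 → (7.000,2.420)–(8.000,2.442)
cell (7,4): code 1001 → (8.000,4.608)–(7.000,4.416)
cell (8,2): code 0110 → (8.000,2.442)–(9.000,2.854)
cell (8,4): code 1001 → (9.000,4.251)–(8.000,4.608)
cell (9,2): code 0010 → (9.000,2.854)–(9.135,3.000)
cell (9,3): code 0011 → (9.135,3.000)–(9.210,4.000)
cell (9,4): code 0001 → (9.210,4.000)–(9.000,4.251)
total: 12 segments, chained into 1 closed loop(s), length Σ = 10.130611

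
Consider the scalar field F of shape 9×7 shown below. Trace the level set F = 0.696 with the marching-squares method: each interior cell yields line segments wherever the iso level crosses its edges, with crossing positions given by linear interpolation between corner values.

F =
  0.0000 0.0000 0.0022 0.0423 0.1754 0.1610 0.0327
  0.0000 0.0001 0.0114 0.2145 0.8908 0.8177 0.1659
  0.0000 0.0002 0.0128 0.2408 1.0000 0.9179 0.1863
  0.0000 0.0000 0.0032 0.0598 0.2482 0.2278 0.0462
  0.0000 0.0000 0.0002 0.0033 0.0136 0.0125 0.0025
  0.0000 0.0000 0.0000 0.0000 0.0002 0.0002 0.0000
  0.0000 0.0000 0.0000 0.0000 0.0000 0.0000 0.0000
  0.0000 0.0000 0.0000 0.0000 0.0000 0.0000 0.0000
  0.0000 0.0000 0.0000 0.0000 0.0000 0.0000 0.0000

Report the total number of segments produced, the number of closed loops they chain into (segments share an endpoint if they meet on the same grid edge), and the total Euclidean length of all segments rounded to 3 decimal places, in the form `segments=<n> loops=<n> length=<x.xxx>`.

cell (0,3): code 0100 → (0.728,4.000)–(1.000,3.712)
cell (0,4): code 1100 → (0.815,5.000)–(0.728,4.000)
cell (0,5): code 1000 → (1.000,5.187)–(0.815,5.000)
cell (1,3): code 0110 → (1.000,3.712)–(2.000,3.600)
cell (1,5): code 1001 → (2.000,5.303)–(1.000,5.187)
cell (2,3): code 0010 → (2.000,3.600)–(2.404,4.000)
cell (2,4): code 0011 → (2.404,4.000)–(2.322,5.000)
cell (2,5): code 0001 → (2.322,5.000)–(2.000,5.303)
total: 8 segments, chained into 1 closed loop(s), length Σ = 5.690812

segments=8 loops=1 length=5.691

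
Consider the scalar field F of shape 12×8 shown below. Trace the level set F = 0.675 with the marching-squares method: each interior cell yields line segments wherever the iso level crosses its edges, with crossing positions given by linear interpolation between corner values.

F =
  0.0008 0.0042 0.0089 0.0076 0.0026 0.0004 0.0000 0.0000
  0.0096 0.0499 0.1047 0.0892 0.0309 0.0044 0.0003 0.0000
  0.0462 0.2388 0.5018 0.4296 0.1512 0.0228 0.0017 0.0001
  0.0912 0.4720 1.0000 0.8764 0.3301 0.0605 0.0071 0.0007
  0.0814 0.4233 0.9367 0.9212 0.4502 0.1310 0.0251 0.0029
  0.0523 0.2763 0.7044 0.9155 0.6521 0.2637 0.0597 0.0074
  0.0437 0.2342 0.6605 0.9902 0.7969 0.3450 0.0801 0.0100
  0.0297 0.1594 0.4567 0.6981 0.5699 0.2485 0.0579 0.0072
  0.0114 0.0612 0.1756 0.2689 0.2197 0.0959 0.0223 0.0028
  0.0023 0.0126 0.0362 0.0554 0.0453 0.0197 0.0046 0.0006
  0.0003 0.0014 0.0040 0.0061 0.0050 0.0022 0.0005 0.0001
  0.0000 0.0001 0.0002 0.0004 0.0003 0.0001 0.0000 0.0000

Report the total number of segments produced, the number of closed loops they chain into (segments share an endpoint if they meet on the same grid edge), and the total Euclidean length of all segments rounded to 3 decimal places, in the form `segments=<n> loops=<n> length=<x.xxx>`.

cell (2,1): code 0100 → (2.348,2.000)–(3.000,1.384)
cell (2,2): code 1100 → (2.549,3.000)–(2.348,2.000)
cell (2,3): code 1000 → (3.000,3.369)–(2.549,3.000)
cell (3,1): code 0110 → (3.000,1.384)–(4.000,1.490)
cell (3,3): code 1001 → (4.000,3.523)–(3.000,3.369)
cell (4,1): code 0110 → (4.000,1.490)–(5.000,1.931)
cell (4,3): code 1001 → (5.000,3.913)–(4.000,3.523)
cell (5,1): code 0010 → (5.000,1.931)–(5.670,2.000)
cell (5,2): code 0111 → (5.670,2.000)–(6.000,2.044)
cell (5,3): code 1101 → (5.158,4.000)–(5.000,3.913)
cell (5,4): code 1000 → (6.000,4.270)–(5.158,4.000)
cell (6,2): code 0110 → (6.000,2.044)–(7.000,2.904)
cell (6,3): code 1011 → (7.000,3.180)–(6.537,4.000)
cell (6,4): code 0001 → (6.537,4.000)–(6.000,4.270)
cell (7,2): code 0010 → (7.000,2.904)–(7.054,3.000)
cell (7,3): code 0001 → (7.054,3.000)–(7.000,3.180)
total: 16 segments, chained into 1 closed loop(s), length Σ = 11.913524

segments=16 loops=1 length=11.914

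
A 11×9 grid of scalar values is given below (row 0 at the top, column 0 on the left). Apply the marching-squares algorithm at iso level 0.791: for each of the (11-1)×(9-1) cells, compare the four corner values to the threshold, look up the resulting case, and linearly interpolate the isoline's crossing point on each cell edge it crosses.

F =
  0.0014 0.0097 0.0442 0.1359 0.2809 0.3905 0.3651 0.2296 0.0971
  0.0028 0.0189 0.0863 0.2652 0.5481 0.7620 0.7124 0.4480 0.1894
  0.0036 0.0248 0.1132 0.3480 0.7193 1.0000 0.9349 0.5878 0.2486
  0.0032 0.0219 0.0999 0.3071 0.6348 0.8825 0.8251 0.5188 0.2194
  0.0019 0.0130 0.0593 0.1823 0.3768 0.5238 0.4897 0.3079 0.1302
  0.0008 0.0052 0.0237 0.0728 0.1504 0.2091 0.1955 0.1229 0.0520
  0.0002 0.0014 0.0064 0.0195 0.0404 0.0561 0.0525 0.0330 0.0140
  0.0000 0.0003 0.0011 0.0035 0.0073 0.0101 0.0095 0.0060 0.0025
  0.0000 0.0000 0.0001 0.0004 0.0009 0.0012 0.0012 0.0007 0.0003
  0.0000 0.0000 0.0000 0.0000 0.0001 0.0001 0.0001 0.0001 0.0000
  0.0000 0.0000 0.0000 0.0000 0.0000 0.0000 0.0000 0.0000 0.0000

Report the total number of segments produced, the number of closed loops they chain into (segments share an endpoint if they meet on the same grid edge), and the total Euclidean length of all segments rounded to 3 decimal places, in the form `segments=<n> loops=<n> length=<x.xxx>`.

cell (1,4): code 0100 → (1.122,5.000)–(2.000,4.255)
cell (1,5): code 1100 → (1.353,6.000)–(1.122,5.000)
cell (1,6): code 1000 → (2.000,6.415)–(1.353,6.000)
cell (2,4): code 0110 → (2.000,4.255)–(3.000,4.631)
cell (2,6): code 1001 → (3.000,6.111)–(2.000,6.415)
cell (3,4): code 0010 → (3.000,4.631)–(3.255,5.000)
cell (3,5): code 0011 → (3.255,5.000)–(3.102,6.000)
cell (3,6): code 0001 → (3.102,6.000)–(3.000,6.111)
total: 8 segments, chained into 1 closed loop(s), length Σ = 6.670366

segments=8 loops=1 length=6.670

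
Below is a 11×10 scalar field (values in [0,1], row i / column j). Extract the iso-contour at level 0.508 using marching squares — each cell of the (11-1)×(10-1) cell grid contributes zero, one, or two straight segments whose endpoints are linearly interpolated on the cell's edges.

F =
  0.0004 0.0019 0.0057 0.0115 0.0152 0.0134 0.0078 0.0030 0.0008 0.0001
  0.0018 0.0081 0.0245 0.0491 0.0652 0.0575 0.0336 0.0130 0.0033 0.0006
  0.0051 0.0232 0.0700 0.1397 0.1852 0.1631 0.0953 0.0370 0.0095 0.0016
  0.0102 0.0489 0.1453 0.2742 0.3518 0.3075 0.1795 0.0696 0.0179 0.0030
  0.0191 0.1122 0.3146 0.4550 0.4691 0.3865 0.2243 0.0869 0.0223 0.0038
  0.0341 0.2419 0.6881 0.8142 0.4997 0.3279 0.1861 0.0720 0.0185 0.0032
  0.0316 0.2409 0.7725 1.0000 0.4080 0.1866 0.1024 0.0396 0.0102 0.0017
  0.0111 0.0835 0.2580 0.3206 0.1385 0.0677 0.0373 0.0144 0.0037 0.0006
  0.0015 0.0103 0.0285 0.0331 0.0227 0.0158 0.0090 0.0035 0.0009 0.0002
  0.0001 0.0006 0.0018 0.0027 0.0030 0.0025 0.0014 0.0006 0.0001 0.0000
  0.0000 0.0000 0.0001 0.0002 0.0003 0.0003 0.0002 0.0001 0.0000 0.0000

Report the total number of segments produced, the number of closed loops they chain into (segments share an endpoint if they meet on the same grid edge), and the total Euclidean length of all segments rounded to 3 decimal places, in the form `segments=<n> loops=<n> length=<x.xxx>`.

segments=8 loops=1 length=7.843

cell (4,1): code 0100 → (4.518,2.000)–(5.000,1.596)
cell (4,2): code 1100 → (4.148,3.000)–(4.518,2.000)
cell (4,3): code 1000 → (5.000,3.974)–(4.148,3.000)
cell (5,1): code 0110 → (5.000,1.596)–(6.000,1.502)
cell (5,3): code 1001 → (6.000,3.831)–(5.000,3.974)
cell (6,1): code 0010 → (6.000,1.502)–(6.514,2.000)
cell (6,2): code 0011 → (6.514,2.000)–(6.724,3.000)
cell (6,3): code 0001 → (6.724,3.000)–(6.000,3.831)
total: 8 segments, chained into 1 closed loop(s), length Σ = 7.843329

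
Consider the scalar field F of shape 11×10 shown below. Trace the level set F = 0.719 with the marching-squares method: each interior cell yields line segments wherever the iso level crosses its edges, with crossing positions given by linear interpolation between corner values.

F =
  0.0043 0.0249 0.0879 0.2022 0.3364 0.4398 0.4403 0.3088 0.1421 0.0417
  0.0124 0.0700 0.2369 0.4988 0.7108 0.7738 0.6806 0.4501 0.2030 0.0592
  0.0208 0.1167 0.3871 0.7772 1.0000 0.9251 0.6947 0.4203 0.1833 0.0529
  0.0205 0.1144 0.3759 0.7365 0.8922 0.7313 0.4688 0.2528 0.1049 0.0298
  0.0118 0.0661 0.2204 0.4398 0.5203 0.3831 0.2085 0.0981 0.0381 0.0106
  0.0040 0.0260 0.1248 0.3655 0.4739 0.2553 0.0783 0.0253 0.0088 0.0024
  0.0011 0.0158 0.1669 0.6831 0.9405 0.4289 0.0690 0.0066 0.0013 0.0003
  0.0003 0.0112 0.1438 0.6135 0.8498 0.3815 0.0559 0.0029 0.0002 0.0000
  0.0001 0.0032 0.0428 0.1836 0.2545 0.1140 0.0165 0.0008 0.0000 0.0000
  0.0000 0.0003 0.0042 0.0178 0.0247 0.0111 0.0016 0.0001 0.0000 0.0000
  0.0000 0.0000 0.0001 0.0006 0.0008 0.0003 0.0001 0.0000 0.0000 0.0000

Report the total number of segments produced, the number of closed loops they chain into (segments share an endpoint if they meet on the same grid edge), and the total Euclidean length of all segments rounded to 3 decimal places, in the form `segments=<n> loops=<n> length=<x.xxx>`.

cell (0,4): code 0100 → (0.836,5.000)–(1.000,4.130)
cell (0,5): code 1000 → (1.000,5.588)–(0.836,5.000)
cell (1,2): code 0100 → (1.791,3.000)–(2.000,2.851)
cell (1,3): code 1100 → (1.028,4.000)–(1.791,3.000)
cell (1,4): code 1110 → (1.000,4.130)–(1.028,4.000)
cell (1,5): code 1001 → (2.000,5.895)–(1.000,5.588)
cell (2,2): code 0110 → (2.000,2.851)–(3.000,2.951)
cell (2,5): code 1001 → (3.000,5.047)–(2.000,5.895)
cell (3,2): code 0010 → (3.000,2.951)–(3.059,3.000)
cell (3,3): code 0011 → (3.059,3.000)–(3.466,4.000)
cell (3,4): code 0011 → (3.466,4.000)–(3.035,5.000)
cell (3,5): code 0001 → (3.035,5.000)–(3.000,5.047)
cell (5,3): code 0100 → (5.525,4.000)–(6.000,3.139)
cell (5,4): code 1000 → (6.000,4.433)–(5.525,4.000)
cell (6,3): code 0110 → (6.000,3.139)–(7.000,3.446)
cell (6,4): code 1001 → (7.000,4.279)–(6.000,4.433)
cell (7,3): code 0010 → (7.000,3.446)–(7.220,4.000)
cell (7,4): code 0001 → (7.220,4.000)–(7.000,4.279)
total: 18 segments, chained into 2 closed loop(s), length Σ = 13.442477

segments=18 loops=2 length=13.442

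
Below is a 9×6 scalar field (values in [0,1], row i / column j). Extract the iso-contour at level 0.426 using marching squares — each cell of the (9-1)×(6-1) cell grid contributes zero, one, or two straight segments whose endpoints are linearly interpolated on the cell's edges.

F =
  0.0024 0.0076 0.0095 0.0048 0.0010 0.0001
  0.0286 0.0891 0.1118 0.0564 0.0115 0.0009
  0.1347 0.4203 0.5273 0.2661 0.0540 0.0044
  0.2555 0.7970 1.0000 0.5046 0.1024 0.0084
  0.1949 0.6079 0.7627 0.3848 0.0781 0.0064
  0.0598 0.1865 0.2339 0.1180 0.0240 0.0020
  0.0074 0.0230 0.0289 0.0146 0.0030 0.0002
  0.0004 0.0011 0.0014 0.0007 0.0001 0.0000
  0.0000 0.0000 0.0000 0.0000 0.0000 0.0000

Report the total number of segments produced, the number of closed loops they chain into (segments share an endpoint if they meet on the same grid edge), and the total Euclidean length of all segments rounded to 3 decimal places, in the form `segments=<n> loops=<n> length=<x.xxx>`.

cell (1,1): code 0100 → (1.756,2.000)–(2.000,1.053)
cell (1,2): code 1000 → (2.000,2.388)–(1.756,2.000)
cell (2,0): code 0100 → (2.015,1.000)–(3.000,0.315)
cell (2,1): code 1110 → (2.000,1.053)–(2.015,1.000)
cell (2,2): code 1101 → (2.670,3.000)–(2.000,2.388)
cell (2,3): code 1000 → (3.000,3.195)–(2.670,3.000)
cell (3,0): code 0110 → (3.000,0.315)–(4.000,0.560)
cell (3,2): code 1011 → (4.000,2.891)–(3.656,3.000)
cell (3,3): code 0001 → (3.656,3.000)–(3.000,3.195)
cell (4,0): code 0010 → (4.000,0.560)–(4.432,1.000)
cell (4,1): code 0011 → (4.432,1.000)–(4.637,2.000)
cell (4,2): code 0001 → (4.637,2.000)–(4.000,2.891)
total: 12 segments, chained into 1 closed loop(s), length Σ = 8.789320

segments=12 loops=1 length=8.789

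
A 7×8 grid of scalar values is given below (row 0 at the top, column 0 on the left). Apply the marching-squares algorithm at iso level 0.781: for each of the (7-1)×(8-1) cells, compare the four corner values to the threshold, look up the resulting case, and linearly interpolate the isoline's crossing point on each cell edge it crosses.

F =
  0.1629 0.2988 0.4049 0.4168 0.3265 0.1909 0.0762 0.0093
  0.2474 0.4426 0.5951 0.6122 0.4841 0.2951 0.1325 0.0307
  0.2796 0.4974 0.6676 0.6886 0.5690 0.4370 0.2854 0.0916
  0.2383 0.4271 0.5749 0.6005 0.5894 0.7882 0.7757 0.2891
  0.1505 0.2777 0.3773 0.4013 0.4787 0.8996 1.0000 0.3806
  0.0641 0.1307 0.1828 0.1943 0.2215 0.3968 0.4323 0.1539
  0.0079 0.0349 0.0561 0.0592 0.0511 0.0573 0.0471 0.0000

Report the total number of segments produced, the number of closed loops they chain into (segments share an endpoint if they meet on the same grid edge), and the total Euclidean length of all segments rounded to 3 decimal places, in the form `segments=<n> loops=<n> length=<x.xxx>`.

segments=8 loops=1 length=5.013

cell (2,4): code 0100 → (2.979,5.000)–(3.000,4.964)
cell (2,5): code 1000 → (3.000,5.576)–(2.979,5.000)
cell (3,4): code 0110 → (3.000,4.964)–(4.000,4.718)
cell (3,5): code 1101 → (3.024,6.000)–(3.000,5.576)
cell (3,6): code 1000 → (4.000,6.354)–(3.024,6.000)
cell (4,4): code 0010 → (4.000,4.718)–(4.236,5.000)
cell (4,5): code 0011 → (4.236,5.000)–(4.386,6.000)
cell (4,6): code 0001 → (4.386,6.000)–(4.000,6.354)
total: 8 segments, chained into 1 closed loop(s), length Σ = 5.012695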